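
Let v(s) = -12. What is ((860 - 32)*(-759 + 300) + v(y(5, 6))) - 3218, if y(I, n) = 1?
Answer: -383282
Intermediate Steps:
((860 - 32)*(-759 + 300) + v(y(5, 6))) - 3218 = ((860 - 32)*(-759 + 300) - 12) - 3218 = (828*(-459) - 12) - 3218 = (-380052 - 12) - 3218 = -380064 - 3218 = -383282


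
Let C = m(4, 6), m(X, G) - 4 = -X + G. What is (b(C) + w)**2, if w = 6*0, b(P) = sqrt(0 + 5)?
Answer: 5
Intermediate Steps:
m(X, G) = 4 + G - X (m(X, G) = 4 + (-X + G) = 4 + (G - X) = 4 + G - X)
C = 6 (C = 4 + 6 - 1*4 = 4 + 6 - 4 = 6)
b(P) = sqrt(5)
w = 0
(b(C) + w)**2 = (sqrt(5) + 0)**2 = (sqrt(5))**2 = 5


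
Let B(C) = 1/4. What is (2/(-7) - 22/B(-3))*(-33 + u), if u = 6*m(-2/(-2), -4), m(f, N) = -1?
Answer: 24102/7 ≈ 3443.1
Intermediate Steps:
B(C) = 1/4
u = -6 (u = 6*(-1) = -6)
(2/(-7) - 22/B(-3))*(-33 + u) = (2/(-7) - 22/1/4)*(-33 - 6) = (2*(-1/7) - 22*4)*(-39) = (-2/7 - 88)*(-39) = -618/7*(-39) = 24102/7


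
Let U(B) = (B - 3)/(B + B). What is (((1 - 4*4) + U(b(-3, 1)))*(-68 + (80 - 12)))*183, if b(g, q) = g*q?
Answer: 0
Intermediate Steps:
U(B) = (-3 + B)/(2*B) (U(B) = (-3 + B)/((2*B)) = (-3 + B)*(1/(2*B)) = (-3 + B)/(2*B))
(((1 - 4*4) + U(b(-3, 1)))*(-68 + (80 - 12)))*183 = (((1 - 4*4) + (-3 - 3*1)/(2*((-3*1))))*(-68 + (80 - 12)))*183 = (((1 - 16) + (½)*(-3 - 3)/(-3))*(-68 + 68))*183 = ((-15 + (½)*(-⅓)*(-6))*0)*183 = ((-15 + 1)*0)*183 = -14*0*183 = 0*183 = 0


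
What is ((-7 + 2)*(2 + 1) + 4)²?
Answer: 121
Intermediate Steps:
((-7 + 2)*(2 + 1) + 4)² = (-5*3 + 4)² = (-15 + 4)² = (-11)² = 121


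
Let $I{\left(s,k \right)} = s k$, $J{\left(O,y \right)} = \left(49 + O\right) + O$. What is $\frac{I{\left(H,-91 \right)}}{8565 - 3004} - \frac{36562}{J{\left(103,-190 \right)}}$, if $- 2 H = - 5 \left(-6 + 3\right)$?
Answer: $- \frac{406294489}{2836110} \approx -143.26$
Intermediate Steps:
$H = - \frac{15}{2}$ ($H = - \frac{\left(-5\right) \left(-6 + 3\right)}{2} = - \frac{\left(-5\right) \left(-3\right)}{2} = \left(- \frac{1}{2}\right) 15 = - \frac{15}{2} \approx -7.5$)
$J{\left(O,y \right)} = 49 + 2 O$
$I{\left(s,k \right)} = k s$
$\frac{I{\left(H,-91 \right)}}{8565 - 3004} - \frac{36562}{J{\left(103,-190 \right)}} = \frac{\left(-91\right) \left(- \frac{15}{2}\right)}{8565 - 3004} - \frac{36562}{49 + 2 \cdot 103} = \frac{1365}{2 \cdot 5561} - \frac{36562}{49 + 206} = \frac{1365}{2} \cdot \frac{1}{5561} - \frac{36562}{255} = \frac{1365}{11122} - \frac{36562}{255} = - \frac{406294489}{2836110}$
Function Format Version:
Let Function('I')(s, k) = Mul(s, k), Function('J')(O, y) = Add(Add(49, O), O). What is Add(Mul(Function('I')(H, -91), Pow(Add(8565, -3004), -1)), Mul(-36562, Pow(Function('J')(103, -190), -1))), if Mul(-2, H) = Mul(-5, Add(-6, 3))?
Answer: Rational(-406294489, 2836110) ≈ -143.26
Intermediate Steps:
H = Rational(-15, 2) (H = Mul(Rational(-1, 2), Mul(-5, Add(-6, 3))) = Mul(Rational(-1, 2), Mul(-5, -3)) = Mul(Rational(-1, 2), 15) = Rational(-15, 2) ≈ -7.5000)
Function('J')(O, y) = Add(49, Mul(2, O))
Function('I')(s, k) = Mul(k, s)
Add(Mul(Function('I')(H, -91), Pow(Add(8565, -3004), -1)), Mul(-36562, Pow(Function('J')(103, -190), -1))) = Add(Mul(Mul(-91, Rational(-15, 2)), Pow(Add(8565, -3004), -1)), Mul(-36562, Pow(Add(49, Mul(2, 103)), -1))) = Add(Mul(Rational(1365, 2), Pow(5561, -1)), Mul(-36562, Pow(Add(49, 206), -1))) = Add(Mul(Rational(1365, 2), Rational(1, 5561)), Mul(-36562, Pow(255, -1))) = Add(Rational(1365, 11122), Mul(-36562, Rational(1, 255))) = Add(Rational(1365, 11122), Rational(-36562, 255)) = Rational(-406294489, 2836110)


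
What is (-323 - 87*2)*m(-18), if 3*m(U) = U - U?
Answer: 0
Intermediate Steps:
m(U) = 0 (m(U) = (U - U)/3 = (1/3)*0 = 0)
(-323 - 87*2)*m(-18) = (-323 - 87*2)*0 = (-323 - 174)*0 = -497*0 = 0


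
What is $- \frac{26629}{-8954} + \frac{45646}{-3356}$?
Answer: $- \frac{39918420}{3756203} \approx -10.627$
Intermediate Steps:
$- \frac{26629}{-8954} + \frac{45646}{-3356} = \left(-26629\right) \left(- \frac{1}{8954}\right) + 45646 \left(- \frac{1}{3356}\right) = \frac{26629}{8954} - \frac{22823}{1678} = - \frac{39918420}{3756203}$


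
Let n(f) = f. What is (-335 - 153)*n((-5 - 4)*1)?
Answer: 4392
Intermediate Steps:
(-335 - 153)*n((-5 - 4)*1) = (-335 - 153)*((-5 - 4)*1) = -(-4392) = -488*(-9) = 4392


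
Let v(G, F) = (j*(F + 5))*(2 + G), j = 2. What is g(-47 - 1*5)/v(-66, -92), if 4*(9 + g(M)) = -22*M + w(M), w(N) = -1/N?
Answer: 57617/2316288 ≈ 0.024875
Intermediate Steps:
v(G, F) = (2 + G)*(10 + 2*F) (v(G, F) = (2*(F + 5))*(2 + G) = (2*(5 + F))*(2 + G) = (10 + 2*F)*(2 + G) = (2 + G)*(10 + 2*F))
g(M) = -9 - 11*M/2 - 1/(4*M) (g(M) = -9 + (-22*M - 1/M)/4 = -9 + (-1/M - 22*M)/4 = -9 + (-11*M/2 - 1/(4*M)) = -9 - 11*M/2 - 1/(4*M))
g(-47 - 1*5)/v(-66, -92) = (-9 - 11*(-47 - 1*5)/2 - 1/(4*(-47 - 1*5)))/(20 + 4*(-92) + 10*(-66) + 2*(-92)*(-66)) = (-9 - 11*(-47 - 5)/2 - 1/(4*(-47 - 5)))/(20 - 368 - 660 + 12144) = (-9 - 11/2*(-52) - ¼/(-52))/11136 = (-9 + 286 - ¼*(-1/52))*(1/11136) = (-9 + 286 + 1/208)*(1/11136) = (57617/208)*(1/11136) = 57617/2316288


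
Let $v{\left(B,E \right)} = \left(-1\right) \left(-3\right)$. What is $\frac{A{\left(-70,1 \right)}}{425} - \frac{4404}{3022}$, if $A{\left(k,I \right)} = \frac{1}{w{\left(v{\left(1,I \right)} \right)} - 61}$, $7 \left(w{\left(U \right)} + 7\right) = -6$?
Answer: $- \frac{451090277}{309528350} \approx -1.4573$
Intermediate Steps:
$v{\left(B,E \right)} = 3$
$w{\left(U \right)} = - \frac{55}{7}$ ($w{\left(U \right)} = -7 + \frac{1}{7} \left(-6\right) = -7 - \frac{6}{7} = - \frac{55}{7}$)
$A{\left(k,I \right)} = - \frac{7}{482}$ ($A{\left(k,I \right)} = \frac{1}{- \frac{55}{7} - 61} = \frac{1}{- \frac{482}{7}} = - \frac{7}{482}$)
$\frac{A{\left(-70,1 \right)}}{425} - \frac{4404}{3022} = - \frac{7}{482 \cdot 425} - \frac{4404}{3022} = \left(- \frac{7}{482}\right) \frac{1}{425} - \frac{2202}{1511} = - \frac{7}{204850} - \frac{2202}{1511} = - \frac{451090277}{309528350}$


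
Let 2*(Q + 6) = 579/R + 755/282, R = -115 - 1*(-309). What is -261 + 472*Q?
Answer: -24027829/13677 ≈ -1756.8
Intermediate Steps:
R = 194 (R = -115 + 309 = 194)
Q = -86687/27354 (Q = -6 + (579/194 + 755/282)/2 = -6 + (1/2)*(77437/13677) = -6 + 77437/27354 = -86687/27354 ≈ -3.1691)
-261 + 472*Q = -261 + 472*(-86687/27354) = -261 - 20458132/13677 = -24027829/13677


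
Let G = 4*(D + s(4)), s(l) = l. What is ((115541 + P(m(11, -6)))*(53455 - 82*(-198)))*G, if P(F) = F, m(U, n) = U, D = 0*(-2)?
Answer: 128846950912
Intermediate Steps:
D = 0
G = 16 (G = 4*(0 + 4) = 4*4 = 16)
((115541 + P(m(11, -6)))*(53455 - 82*(-198)))*G = ((115541 + 11)*(53455 - 82*(-198)))*16 = (115552*(53455 + 16236))*16 = (115552*69691)*16 = 8052934432*16 = 128846950912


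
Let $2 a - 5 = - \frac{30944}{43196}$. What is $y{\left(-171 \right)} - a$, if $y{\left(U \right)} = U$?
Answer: $- \frac{3739517}{21598} \approx -173.14$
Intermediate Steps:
$a = \frac{46259}{21598}$ ($a = \frac{5}{2} + \frac{\left(-30944\right) \frac{1}{43196}}{2} = \frac{5}{2} + \frac{1}{2} \left(- \frac{7736}{10799}\right) = \frac{5}{2} - \frac{3868}{10799} = \frac{46259}{21598} \approx 2.1418$)
$y{\left(-171 \right)} - a = -171 - \frac{46259}{21598} = - \frac{3739517}{21598}$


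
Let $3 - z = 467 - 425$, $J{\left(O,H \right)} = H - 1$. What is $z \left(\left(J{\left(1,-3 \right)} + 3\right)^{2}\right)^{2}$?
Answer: $-39$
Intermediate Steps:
$J{\left(O,H \right)} = -1 + H$ ($J{\left(O,H \right)} = H - 1 = -1 + H$)
$z = -39$ ($z = 3 - \left(467 - 425\right) = 3 - 42 = -39$)
$z \left(\left(J{\left(1,-3 \right)} + 3\right)^{2}\right)^{2} = - 39 \left(\left(\left(-1 - 3\right) + 3\right)^{2}\right)^{2} = - 39 \left(\left(-4 + 3\right)^{2}\right)^{2} = - 39 \left(\left(-1\right)^{2}\right)^{2} = - 39 \cdot 1^{2} = \left(-39\right) 1 = -39$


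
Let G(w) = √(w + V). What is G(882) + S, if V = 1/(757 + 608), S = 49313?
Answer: 49313 + √1643365815/1365 ≈ 49343.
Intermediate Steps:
V = 1/1365 ≈ 0.00073260
G(w) = √(1/1365 + w) (G(w) = √(w + 1/1365) = √(1/1365 + w))
G(882) + S = √(1365 + 1863225*882)/1365 + 49313 = √(1365 + 1643364450)/1365 + 49313 = √1643365815/1365 + 49313 = 49313 + √1643365815/1365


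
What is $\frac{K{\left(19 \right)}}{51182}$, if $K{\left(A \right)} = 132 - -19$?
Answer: $\frac{151}{51182} \approx 0.0029503$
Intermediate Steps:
$K{\left(A \right)} = 151$ ($K{\left(A \right)} = 132 + 19 = 151$)
$\frac{K{\left(19 \right)}}{51182} = \frac{151}{51182}$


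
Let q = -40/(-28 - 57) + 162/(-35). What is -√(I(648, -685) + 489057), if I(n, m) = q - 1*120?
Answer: -√173094449395/595 ≈ -699.24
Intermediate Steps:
q = -2474/595 (q = -40/(-85) + 162*(-1/35) = -40*(-1/85) - 162/35 = 8/17 - 162/35 = -2474/595 ≈ -4.1580)
I(n, m) = -73874/595 (I(n, m) = -2474/595 - 1*120 = -2474/595 - 120 = -73874/595)
-√(I(648, -685) + 489057) = -√(-73874/595 + 489057) = -√(290915041/595) = -√173094449395/595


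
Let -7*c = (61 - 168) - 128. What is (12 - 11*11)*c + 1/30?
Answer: -768443/210 ≈ -3659.3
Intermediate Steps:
c = 235/7 (c = -((61 - 168) - 128)/7 = -(-107 - 128)/7 = -⅐*(-235) = 235/7 ≈ 33.571)
(12 - 11*11)*c + 1/30 = (12 - 11*11)*(235/7) + 1/30 = (12 - 121)*(235/7) + 1/30 = -109*235/7 + 1/30 = -25615/7 + 1/30 = -768443/210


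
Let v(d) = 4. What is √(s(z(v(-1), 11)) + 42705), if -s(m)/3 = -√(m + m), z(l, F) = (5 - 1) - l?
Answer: 3*√4745 ≈ 206.65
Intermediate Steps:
z(l, F) = 4 - l
s(m) = 3*√2*√m (s(m) = -(-3)*√(m + m) = -(-3)*√(2*m) = -(-3)*√2*√m = 3*√2*√m)
√(s(z(v(-1), 11)) + 42705) = √(3*√2*√(4 - 1*4) + 42705) = √(3*√2*√(4 - 4) + 42705) = √(3*√2*√0 + 42705) = √(3*√2*0 + 42705) = √(0 + 42705) = √42705 = 3*√4745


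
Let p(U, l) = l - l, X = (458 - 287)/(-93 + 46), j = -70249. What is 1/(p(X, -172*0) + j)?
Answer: -1/70249 ≈ -1.4235e-5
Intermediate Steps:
X = -171/47 (X = 171/(-47) = 171*(-1/47) = -171/47 ≈ -3.6383)
p(U, l) = 0
1/(p(X, -172*0) + j) = 1/(0 - 70249) = 1/(-70249) = -1/70249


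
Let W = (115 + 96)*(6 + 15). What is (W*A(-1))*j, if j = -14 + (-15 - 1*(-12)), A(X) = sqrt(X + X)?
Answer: -75327*I*sqrt(2) ≈ -1.0653e+5*I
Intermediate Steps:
W = 4431 (W = 211*21 = 4431)
A(X) = sqrt(2)*sqrt(X) (A(X) = sqrt(2*X) = sqrt(2)*sqrt(X))
j = -17 (j = -14 + (-15 + 12) = -14 - 3 = -17)
(W*A(-1))*j = (4431*(sqrt(2)*sqrt(-1)))*(-17) = (4431*(sqrt(2)*I))*(-17) = (4431*(I*sqrt(2)))*(-17) = (4431*I*sqrt(2))*(-17) = -75327*I*sqrt(2)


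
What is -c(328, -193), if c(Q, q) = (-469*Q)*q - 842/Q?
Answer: -4869090043/164 ≈ -2.9690e+7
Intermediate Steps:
c(Q, q) = -842/Q - 469*Q*q (c(Q, q) = -469*Q*q - 842/Q = -842/Q - 469*Q*q)
-c(328, -193) = -(-842/328 - 469*328*(-193)) = -(-842*1/328 + 29689576) = -(-421/164 + 29689576) = -1*4869090043/164 = -4869090043/164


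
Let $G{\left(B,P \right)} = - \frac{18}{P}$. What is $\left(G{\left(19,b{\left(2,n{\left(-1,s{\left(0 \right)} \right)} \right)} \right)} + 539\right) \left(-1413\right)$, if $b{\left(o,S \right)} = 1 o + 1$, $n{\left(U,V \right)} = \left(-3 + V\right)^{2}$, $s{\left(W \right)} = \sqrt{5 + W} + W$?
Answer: $-753129$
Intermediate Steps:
$s{\left(W \right)} = W + \sqrt{5 + W}$
$b{\left(o,S \right)} = 1 + o$ ($b{\left(o,S \right)} = o + 1 = 1 + o$)
$\left(G{\left(19,b{\left(2,n{\left(-1,s{\left(0 \right)} \right)} \right)} \right)} + 539\right) \left(-1413\right) = \left(- \frac{18}{1 + 2} + 539\right) \left(-1413\right) = \left(- \frac{18}{3} + 539\right) \left(-1413\right) = \left(\left(-18\right) \frac{1}{3} + 539\right) \left(-1413\right) = \left(-6 + 539\right) \left(-1413\right) = 533 \left(-1413\right) = -753129$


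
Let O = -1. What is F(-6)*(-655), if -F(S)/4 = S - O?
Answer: -13100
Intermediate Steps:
F(S) = -4 - 4*S (F(S) = -4*(S - 1*(-1)) = -4*(S + 1) = -4*(1 + S) = -4 - 4*S)
F(-6)*(-655) = (-4 - 4*(-6))*(-655) = (-4 + 24)*(-655) = 20*(-655) = -13100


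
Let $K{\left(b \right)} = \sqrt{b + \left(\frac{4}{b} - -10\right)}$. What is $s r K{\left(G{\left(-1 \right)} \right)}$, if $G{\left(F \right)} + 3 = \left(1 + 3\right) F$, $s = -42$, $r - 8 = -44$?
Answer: $216 \sqrt{119} \approx 2356.3$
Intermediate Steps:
$r = -36$ ($r = 8 - 44 = -36$)
$G{\left(F \right)} = -3 + 4 F$ ($G{\left(F \right)} = -3 + \left(1 + 3\right) F = -3 + 4 F$)
$K{\left(b \right)} = \sqrt{10 + b + \frac{4}{b}}$ ($K{\left(b \right)} = \sqrt{b + \left(\frac{4}{b} + 10\right)} = \sqrt{b + \left(10 + \frac{4}{b}\right)} = \sqrt{10 + b + \frac{4}{b}}$)
$s r K{\left(G{\left(-1 \right)} \right)} = \left(-42\right) \left(-36\right) \sqrt{10 + \left(-3 + 4 \left(-1\right)\right) + \frac{4}{-3 + 4 \left(-1\right)}} = 1512 \sqrt{10 - 7 + \frac{4}{-3 - 4}} = 1512 \sqrt{10 - 7 + \frac{4}{-7}} = 1512 \sqrt{10 - 7 + 4 \left(- \frac{1}{7}\right)} = 1512 \sqrt{10 - 7 - \frac{4}{7}} = 1512 \sqrt{\frac{17}{7}} = 1512 \frac{\sqrt{119}}{7} = 216 \sqrt{119}$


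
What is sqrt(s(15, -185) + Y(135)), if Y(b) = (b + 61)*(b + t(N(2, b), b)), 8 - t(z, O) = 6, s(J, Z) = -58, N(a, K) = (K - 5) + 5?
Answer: sqrt(26794) ≈ 163.69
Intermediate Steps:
N(a, K) = K (N(a, K) = (-5 + K) + 5 = K)
t(z, O) = 2 (t(z, O) = 8 - 1*6 = 8 - 6 = 2)
Y(b) = (2 + b)*(61 + b) (Y(b) = (b + 61)*(b + 2) = (61 + b)*(2 + b) = (2 + b)*(61 + b))
sqrt(s(15, -185) + Y(135)) = sqrt(-58 + (122 + 135**2 + 63*135)) = sqrt(-58 + (122 + 18225 + 8505)) = sqrt(-58 + 26852) = sqrt(26794)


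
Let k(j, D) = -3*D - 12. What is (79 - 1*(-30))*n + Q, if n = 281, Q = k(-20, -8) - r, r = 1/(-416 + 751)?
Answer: 10264734/335 ≈ 30641.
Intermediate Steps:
k(j, D) = -12 - 3*D
r = 1/335 ≈ 0.0029851
Q = 4019/335 (Q = (-12 - 3*(-8)) - 1*1/335 = (-12 + 24) - 1/335 = 12 - 1/335 = 4019/335 ≈ 11.997)
(79 - 1*(-30))*n + Q = (79 - 1*(-30))*281 + 4019/335 = (79 + 30)*281 + 4019/335 = 109*281 + 4019/335 = 30629 + 4019/335 = 10264734/335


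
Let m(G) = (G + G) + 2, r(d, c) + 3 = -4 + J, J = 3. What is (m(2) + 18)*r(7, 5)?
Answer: -96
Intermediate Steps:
r(d, c) = -4 (r(d, c) = -3 + (-4 + 3) = -3 - 1 = -4)
m(G) = 2 + 2*G (m(G) = 2*G + 2 = 2 + 2*G)
(m(2) + 18)*r(7, 5) = ((2 + 2*2) + 18)*(-4) = ((2 + 4) + 18)*(-4) = (6 + 18)*(-4) = 24*(-4) = -96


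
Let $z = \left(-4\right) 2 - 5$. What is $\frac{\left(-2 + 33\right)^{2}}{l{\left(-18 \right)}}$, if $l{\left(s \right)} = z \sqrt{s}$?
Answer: $\frac{961 i \sqrt{2}}{78} \approx 17.424 i$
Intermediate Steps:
$z = -13$ ($z = -8 - 5 = -13$)
$l{\left(s \right)} = - 13 \sqrt{s}$
$\frac{\left(-2 + 33\right)^{2}}{l{\left(-18 \right)}} = \frac{\left(-2 + 33\right)^{2}}{\left(-13\right) \sqrt{-18}} = \frac{31^{2}}{\left(-13\right) 3 i \sqrt{2}} = \frac{961}{\left(-39\right) i \sqrt{2}} = 961 \frac{i \sqrt{2}}{78} = \frac{961 i \sqrt{2}}{78}$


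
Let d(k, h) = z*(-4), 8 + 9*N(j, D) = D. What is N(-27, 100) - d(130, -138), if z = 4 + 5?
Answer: 416/9 ≈ 46.222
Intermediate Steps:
z = 9
N(j, D) = -8/9 + D/9
d(k, h) = -36 (d(k, h) = 9*(-4) = -36)
N(-27, 100) - d(130, -138) = (-8/9 + (⅑)*100) - 1*(-36) = (-8/9 + 100/9) + 36 = 92/9 + 36 = 416/9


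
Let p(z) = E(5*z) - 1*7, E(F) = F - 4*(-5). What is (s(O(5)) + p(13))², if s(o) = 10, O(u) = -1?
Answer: 7744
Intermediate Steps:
E(F) = 20 + F (E(F) = F + 20 = 20 + F)
p(z) = 13 + 5*z (p(z) = (20 + 5*z) - 1*7 = (20 + 5*z) - 7 = 13 + 5*z)
(s(O(5)) + p(13))² = (10 + (13 + 5*13))² = (10 + (13 + 65))² = (10 + 78)² = 88² = 7744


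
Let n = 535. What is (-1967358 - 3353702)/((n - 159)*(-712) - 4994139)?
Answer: 5321060/5261851 ≈ 1.0113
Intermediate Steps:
(-1967358 - 3353702)/((n - 159)*(-712) - 4994139) = (-1967358 - 3353702)/((535 - 159)*(-712) - 4994139) = -5321060/(376*(-712) - 4994139) = -5321060/(-267712 - 4994139) = -5321060/(-5261851) = -5321060*(-1/5261851) = 5321060/5261851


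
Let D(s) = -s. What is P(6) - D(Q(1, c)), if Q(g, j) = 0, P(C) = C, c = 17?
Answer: 6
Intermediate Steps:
P(6) - D(Q(1, c)) = 6 - (-1)*0 = 6 - 1*0 = 6 + 0 = 6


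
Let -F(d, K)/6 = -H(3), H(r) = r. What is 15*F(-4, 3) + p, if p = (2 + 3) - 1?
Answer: 274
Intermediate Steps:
p = 4 (p = 5 - 1 = 4)
F(d, K) = 18 (F(d, K) = -(-6)*3 = -6*(-3) = 18)
15*F(-4, 3) + p = 15*18 + 4 = 270 + 4 = 274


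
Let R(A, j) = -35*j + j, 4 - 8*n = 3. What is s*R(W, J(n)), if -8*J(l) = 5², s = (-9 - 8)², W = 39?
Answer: 122825/4 ≈ 30706.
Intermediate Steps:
n = ⅛ (n = ½ - ⅛*3 = ½ - 3/8 = ⅛ ≈ 0.12500)
s = 289 (s = (-17)² = 289)
J(l) = -25/8 (J(l) = -⅛*5² = -⅛*25 = -25/8)
R(A, j) = -34*j
s*R(W, J(n)) = 289*(-34*(-25/8)) = 289*(425/4) = 122825/4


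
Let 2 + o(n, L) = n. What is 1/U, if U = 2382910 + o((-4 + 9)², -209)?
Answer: 1/2382933 ≈ 4.1965e-7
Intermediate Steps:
o(n, L) = -2 + n
U = 2382933 (U = 2382910 + (-2 + (-4 + 9)²) = 2382910 + (-2 + 5²) = 2382910 + (-2 + 25) = 2382910 + 23 = 2382933)
1/U = 1/2382933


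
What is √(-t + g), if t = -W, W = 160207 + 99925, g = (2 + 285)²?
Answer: √342501 ≈ 585.24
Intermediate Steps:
g = 82369 (g = 287² = 82369)
W = 260132
t = -260132 (t = -1*260132 = -260132)
√(-t + g) = √(-1*(-260132) + 82369) = √(260132 + 82369) = √342501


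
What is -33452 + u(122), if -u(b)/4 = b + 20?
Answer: -34020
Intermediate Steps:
u(b) = -80 - 4*b (u(b) = -4*(b + 20) = -4*(20 + b) = -80 - 4*b)
-33452 + u(122) = -33452 + (-80 - 4*122) = -33452 + (-80 - 488) = -33452 - 568 = -34020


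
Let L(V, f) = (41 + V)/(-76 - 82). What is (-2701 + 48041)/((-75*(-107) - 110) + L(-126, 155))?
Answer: 1432744/250131 ≈ 5.7280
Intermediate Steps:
L(V, f) = -41/158 - V/158 (L(V, f) = (41 + V)/(-158) = (41 + V)*(-1/158) = -41/158 - V/158)
(-2701 + 48041)/((-75*(-107) - 110) + L(-126, 155)) = (-2701 + 48041)/((-75*(-107) - 110) + (-41/158 - 1/158*(-126))) = 45340/((8025 - 110) + (-41/158 + 63/79)) = 45340/(7915 + 85/158) = 45340/(1250655/158) = 45340*(158/1250655) = 1432744/250131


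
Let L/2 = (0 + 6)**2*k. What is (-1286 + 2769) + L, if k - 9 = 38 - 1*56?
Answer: 835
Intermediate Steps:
k = -9 (k = 9 + (38 - 1*56) = 9 + (38 - 56) = 9 - 18 = -9)
L = -648 (L = 2*((0 + 6)**2*(-9)) = 2*(6**2*(-9)) = 2*(36*(-9)) = 2*(-324) = -648)
(-1286 + 2769) + L = (-1286 + 2769) - 648 = 1483 - 648 = 835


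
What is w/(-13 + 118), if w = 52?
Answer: 52/105 ≈ 0.49524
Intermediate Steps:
w/(-13 + 118) = 52/(-13 + 118) = 52/105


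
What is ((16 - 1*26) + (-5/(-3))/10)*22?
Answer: -649/3 ≈ -216.33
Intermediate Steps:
((16 - 1*26) + (-5/(-3))/10)*22 = ((16 - 26) + (-5*(-1/3))/10)*22 = (-10 + (1/10)*(5/3))*22 = (-10 + 1/6)*22 = -59/6*22 = -649/3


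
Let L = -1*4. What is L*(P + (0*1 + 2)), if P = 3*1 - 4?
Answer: -4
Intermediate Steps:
L = -4
P = -1 (P = 3 - 4 = -1)
L*(P + (0*1 + 2)) = -4*(-1 + (0*1 + 2)) = -4*(-1 + (0 + 2)) = -4*(-1 + 2) = -4*1 = -4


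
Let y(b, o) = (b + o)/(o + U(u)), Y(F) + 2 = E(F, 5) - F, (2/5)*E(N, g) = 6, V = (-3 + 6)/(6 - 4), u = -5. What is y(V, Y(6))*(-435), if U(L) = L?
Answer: -7395/4 ≈ -1848.8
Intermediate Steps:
V = 3/2 ≈ 1.5000
E(N, g) = 15 (E(N, g) = (5/2)*6 = 15)
Y(F) = 13 - F (Y(F) = -2 + (15 - F) = 13 - F)
y(b, o) = (b + o)/(-5 + o) (y(b, o) = (b + o)/(o - 5) = (b + o)/(-5 + o))
y(V, Y(6))*(-435) = ((3/2 + (13 - 1*6))/(-5 + (13 - 1*6)))*(-435) = ((3/2 + (13 - 6))/(-5 + (13 - 6)))*(-435) = ((3/2 + 7)/(-5 + 7))*(-435) = ((17/2)/2)*(-435) = ((½)*(17/2))*(-435) = (17/4)*(-435) = -7395/4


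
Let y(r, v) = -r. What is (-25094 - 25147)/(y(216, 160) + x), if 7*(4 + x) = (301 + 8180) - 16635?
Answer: 351687/9694 ≈ 36.279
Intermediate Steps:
x = -8182/7 (x = -4 + ((301 + 8180) - 16635)/7 = -4 + (8481 - 16635)/7 = -4 + (1/7)*(-8154) = -4 - 8154/7 = -8182/7 ≈ -1168.9)
(-25094 - 25147)/(y(216, 160) + x) = (-25094 - 25147)/(-1*216 - 8182/7) = -50241/(-216 - 8182/7) = -50241/(-9694/7) = -50241*(-7/9694) = 351687/9694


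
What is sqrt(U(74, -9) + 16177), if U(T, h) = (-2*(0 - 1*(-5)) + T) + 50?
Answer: sqrt(16291) ≈ 127.64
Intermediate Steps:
U(T, h) = 40 + T (U(T, h) = (-2*(0 + 5) + T) + 50 = (-2*5 + T) + 50 = (-10 + T) + 50 = 40 + T)
sqrt(U(74, -9) + 16177) = sqrt((40 + 74) + 16177) = sqrt(114 + 16177) = sqrt(16291)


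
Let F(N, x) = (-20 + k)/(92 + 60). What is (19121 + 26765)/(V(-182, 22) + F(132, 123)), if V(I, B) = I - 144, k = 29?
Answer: -6974672/49543 ≈ -140.78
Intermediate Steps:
V(I, B) = -144 + I
F(N, x) = 9/152 (F(N, x) = (-20 + 29)/(92 + 60) = 9/152)
(19121 + 26765)/(V(-182, 22) + F(132, 123)) = (19121 + 26765)/((-144 - 182) + 9/152) = 45886/(-326 + 9/152) = 45886/(-49543/152) = 45886*(-152/49543) = -6974672/49543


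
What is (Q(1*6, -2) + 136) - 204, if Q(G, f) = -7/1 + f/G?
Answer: -226/3 ≈ -75.333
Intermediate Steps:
Q(G, f) = -7 + f/G (Q(G, f) = -7*1 + f/G = -7 + f/G)
(Q(1*6, -2) + 136) - 204 = ((-7 - 2/(1*6)) + 136) - 204 = ((-7 - 2/6) + 136) - 204 = ((-7 - 2*⅙) + 136) - 204 = ((-7 - ⅓) + 136) - 204 = (-22/3 + 136) - 204 = 386/3 - 204 = -226/3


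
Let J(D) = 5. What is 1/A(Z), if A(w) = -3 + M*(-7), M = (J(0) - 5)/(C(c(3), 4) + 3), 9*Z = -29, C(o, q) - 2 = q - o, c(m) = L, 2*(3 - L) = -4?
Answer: -⅓ ≈ -0.33333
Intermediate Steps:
L = 5 (L = 3 - ½*(-4) = 3 + 2 = 5)
c(m) = 5
C(o, q) = 2 + q - o (C(o, q) = 2 + (q - o) = 2 + q - o)
Z = -29/9 (Z = (⅑)*(-29) = -29/9 ≈ -3.2222)
M = 0 (M = (5 - 5)/((2 + 4 - 1*5) + 3) = 0/((2 + 4 - 5) + 3) = 0/(1 + 3) = 0/4 = 0*(¼) = 0)
A(w) = -3 (A(w) = -3 + 0*(-7) = -3 + 0 = -3)
1/A(Z) = 1/(-3) = -⅓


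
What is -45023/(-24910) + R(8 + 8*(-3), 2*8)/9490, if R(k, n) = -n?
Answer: 42686971/23639590 ≈ 1.8057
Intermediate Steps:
-45023/(-24910) + R(8 + 8*(-3), 2*8)/9490 = -45023/(-24910) - 2*8/9490 = -45023*(-1/24910) - 1*16*(1/9490) = 45023/24910 - 16*1/9490 = 45023/24910 - 8/4745 = 42686971/23639590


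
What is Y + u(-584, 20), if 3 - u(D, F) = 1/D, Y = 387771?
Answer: 226460017/584 ≈ 3.8777e+5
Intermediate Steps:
u(D, F) = 3 - 1/D
Y + u(-584, 20) = 387771 + (3 - 1/(-584)) = 387771 + (3 - 1*(-1/584)) = 387771 + (3 + 1/584) = 387771 + 1753/584 = 226460017/584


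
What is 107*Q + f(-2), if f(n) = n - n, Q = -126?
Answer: -13482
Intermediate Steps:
f(n) = 0
107*Q + f(-2) = 107*(-126) + 0 = -13482 + 0 = -13482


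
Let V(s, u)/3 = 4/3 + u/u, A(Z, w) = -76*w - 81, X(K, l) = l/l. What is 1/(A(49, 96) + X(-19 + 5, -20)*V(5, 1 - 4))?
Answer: -1/7370 ≈ -0.00013569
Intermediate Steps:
X(K, l) = 1
A(Z, w) = -81 - 76*w
V(s, u) = 7 (V(s, u) = 3*(4/3 + u/u) = 3*(4*(⅓) + 1) = 3*(4/3 + 1) = 3*(7/3) = 7)
1/(A(49, 96) + X(-19 + 5, -20)*V(5, 1 - 4)) = 1/((-81 - 76*96) + 1*7) = 1/((-81 - 7296) + 7) = 1/(-7377 + 7) = 1/(-7370) = -1/7370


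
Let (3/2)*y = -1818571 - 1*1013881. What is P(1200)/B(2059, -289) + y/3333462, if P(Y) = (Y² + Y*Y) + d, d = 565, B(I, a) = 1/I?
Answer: 29656561371251203/5000193 ≈ 5.9311e+9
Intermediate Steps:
y = -5664904/3 (y = 2*(-1818571 - 1*1013881)/3 = 2*(-1818571 - 1013881)/3 = (⅔)*(-2832452) = -5664904/3 ≈ -1.8883e+6)
P(Y) = 565 + 2*Y² (P(Y) = (Y² + Y*Y) + 565 = (Y² + Y²) + 565 = 2*Y² + 565 = 565 + 2*Y²)
P(1200)/B(2059, -289) + y/3333462 = (565 + 2*1200²)/(1/2059) - 5664904/3/3333462 = (565 + 2*1440000)/(1/2059) - 5664904/3*1/3333462 = (565 + 2880000)*2059 - 2832452/5000193 = 2880565*2059 - 2832452/5000193 = 5931083335 - 2832452/5000193 = 29656561371251203/5000193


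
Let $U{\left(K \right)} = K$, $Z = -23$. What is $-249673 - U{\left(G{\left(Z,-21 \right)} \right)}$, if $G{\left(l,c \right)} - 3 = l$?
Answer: $-249653$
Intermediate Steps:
$G{\left(l,c \right)} = 3 + l$
$-249673 - U{\left(G{\left(Z,-21 \right)} \right)} = -249673 - \left(3 - 23\right) = -249673 - -20 = -249673 + 20 = -249653$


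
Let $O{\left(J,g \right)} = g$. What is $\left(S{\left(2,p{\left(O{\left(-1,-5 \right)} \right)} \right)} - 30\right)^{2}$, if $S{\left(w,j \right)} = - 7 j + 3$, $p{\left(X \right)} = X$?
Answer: $64$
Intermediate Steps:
$S{\left(w,j \right)} = 3 - 7 j$
$\left(S{\left(2,p{\left(O{\left(-1,-5 \right)} \right)} \right)} - 30\right)^{2} = \left(\left(3 - -35\right) - 30\right)^{2} = \left(\left(3 + 35\right) - 30\right)^{2} = \left(38 - 30\right)^{2} = 8^{2} = 64$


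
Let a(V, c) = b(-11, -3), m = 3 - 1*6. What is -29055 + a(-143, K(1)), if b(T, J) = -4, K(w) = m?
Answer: -29059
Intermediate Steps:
m = -3 (m = 3 - 6 = -3)
K(w) = -3
a(V, c) = -4
-29055 + a(-143, K(1)) = -29055 - 4 = -29059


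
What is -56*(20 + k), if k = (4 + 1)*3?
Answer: -1960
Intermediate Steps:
k = 15 (k = 5*3 = 15)
-56*(20 + k) = -56*(20 + 15) = -56*35 = -1960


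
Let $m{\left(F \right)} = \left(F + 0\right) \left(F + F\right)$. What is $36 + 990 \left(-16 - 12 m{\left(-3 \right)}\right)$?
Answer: $-229644$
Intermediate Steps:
$m{\left(F \right)} = 2 F^{2}$ ($m{\left(F \right)} = F 2 F = 2 F^{2}$)
$36 + 990 \left(-16 - 12 m{\left(-3 \right)}\right) = 36 + 990 \left(-16 - 12 \cdot 2 \left(-3\right)^{2}\right) = 36 + 990 \left(-16 - 12 \cdot 2 \cdot 9\right) = 36 + 990 \left(-16 - 216\right) = 36 + 990 \left(-232\right) = 36 - 229680 = -229644$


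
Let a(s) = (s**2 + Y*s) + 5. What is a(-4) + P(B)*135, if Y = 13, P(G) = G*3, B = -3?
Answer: -1246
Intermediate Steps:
P(G) = 3*G
a(s) = 5 + s**2 + 13*s (a(s) = (s**2 + 13*s) + 5 = 5 + s**2 + 13*s)
a(-4) + P(B)*135 = (5 + (-4)**2 + 13*(-4)) + (3*(-3))*135 = (5 + 16 - 52) - 9*135 = -31 - 1215 = -1246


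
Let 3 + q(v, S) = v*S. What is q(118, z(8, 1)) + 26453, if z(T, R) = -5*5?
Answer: 23500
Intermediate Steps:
z(T, R) = -25
q(v, S) = -3 + S*v (q(v, S) = -3 + v*S = -3 + S*v)
q(118, z(8, 1)) + 26453 = (-3 - 25*118) + 26453 = (-3 - 2950) + 26453 = -2953 + 26453 = 23500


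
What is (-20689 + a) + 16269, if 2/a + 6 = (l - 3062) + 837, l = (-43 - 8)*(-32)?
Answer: -2647582/599 ≈ -4420.0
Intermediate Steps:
l = 1632 (l = -51*(-32) = 1632)
a = -2/599 (a = 2/(-6 + ((1632 - 3062) + 837)) = 2/(-6 + (-1430 + 837)) = 2/(-6 - 593) = 2/(-599) = 2*(-1/599) = -2/599 ≈ -0.0033389)
(-20689 + a) + 16269 = (-20689 - 2/599) + 16269 = -12392713/599 + 16269 = -2647582/599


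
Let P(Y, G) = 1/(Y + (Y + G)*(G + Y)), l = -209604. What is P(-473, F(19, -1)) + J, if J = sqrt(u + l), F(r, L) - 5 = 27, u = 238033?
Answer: 1/194008 + sqrt(28429) ≈ 168.61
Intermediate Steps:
F(r, L) = 32 (F(r, L) = 5 + 27 = 32)
P(Y, G) = 1/(Y + (G + Y)**2) (P(Y, G) = 1/(Y + (G + Y)*(G + Y)) = 1/(Y + (G + Y)**2))
J = sqrt(28429) (J = sqrt(238033 - 209604) = sqrt(28429) ≈ 168.61)
P(-473, F(19, -1)) + J = 1/(-473 + (32 - 473)**2) + sqrt(28429) = 1/(-473 + (-441)**2) + sqrt(28429) = 1/(-473 + 194481) + sqrt(28429) = 1/194008 + sqrt(28429)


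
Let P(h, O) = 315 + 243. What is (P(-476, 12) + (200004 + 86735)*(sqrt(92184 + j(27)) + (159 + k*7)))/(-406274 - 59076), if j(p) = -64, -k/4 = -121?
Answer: -1017063791/465350 - 2007173*sqrt(470)/232675 ≈ -2372.6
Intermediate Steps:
k = 484 (k = -4*(-121) = 484)
P(h, O) = 558
(P(-476, 12) + (200004 + 86735)*(sqrt(92184 + j(27)) + (159 + k*7)))/(-406274 - 59076) = (558 + (200004 + 86735)*(sqrt(92184 - 64) + (159 + 484*7)))/(-406274 - 59076) = (558 + 286739*(sqrt(92120) + (159 + 3388)))/(-465350) = (558 + 286739*(14*sqrt(470) + 3547))*(-1/465350) = (558 + 286739*(3547 + 14*sqrt(470)))*(-1/465350) = (558 + (1017063233 + 4014346*sqrt(470)))*(-1/465350) = (1017063791 + 4014346*sqrt(470))*(-1/465350) = -1017063791/465350 - 2007173*sqrt(470)/232675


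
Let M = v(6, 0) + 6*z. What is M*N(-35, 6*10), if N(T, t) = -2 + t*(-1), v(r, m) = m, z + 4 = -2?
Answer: 2232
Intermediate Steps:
z = -6 (z = -4 - 2 = -6)
N(T, t) = -2 - t
M = -36 (M = 0 + 6*(-6) = 0 - 36 = -36)
M*N(-35, 6*10) = -36*(-2 - 6*10) = -36*(-2 - 1*60) = -36*(-2 - 60) = -36*(-62) = 2232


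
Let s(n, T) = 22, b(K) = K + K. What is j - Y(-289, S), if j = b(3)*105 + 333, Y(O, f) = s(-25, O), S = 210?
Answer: 941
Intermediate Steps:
b(K) = 2*K
Y(O, f) = 22
j = 963 (j = (2*3)*105 + 333 = 6*105 + 333 = 630 + 333 = 963)
j - Y(-289, S) = 963 - 1*22 = 963 - 22 = 941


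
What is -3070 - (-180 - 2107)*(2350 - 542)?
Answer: 4131826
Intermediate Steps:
-3070 - (-180 - 2107)*(2350 - 542) = -3070 - (-2287)*1808 = -3070 - 1*(-4134896) = -3070 + 4134896 = 4131826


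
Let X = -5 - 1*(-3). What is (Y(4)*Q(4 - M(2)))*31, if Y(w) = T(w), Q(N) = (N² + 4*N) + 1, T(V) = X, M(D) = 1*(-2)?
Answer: -3782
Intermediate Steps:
M(D) = -2
X = -2 (X = -5 + 3 = -2)
T(V) = -2
Q(N) = 1 + N² + 4*N
Y(w) = -2
(Y(4)*Q(4 - M(2)))*31 = -2*(1 + (4 - 1*(-2))² + 4*(4 - 1*(-2)))*31 = -2*(1 + (4 + 2)² + 4*(4 + 2))*31 = -2*(1 + 6² + 4*6)*31 = -2*(1 + 36 + 24)*31 = -2*61*31 = -122*31 = -3782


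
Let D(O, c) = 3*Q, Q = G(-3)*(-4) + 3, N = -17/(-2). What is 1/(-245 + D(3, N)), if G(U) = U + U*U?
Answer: -1/308 ≈ -0.0032468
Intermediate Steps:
N = 17/2 (N = -17*(-½) = 17/2 ≈ 8.5000)
G(U) = U + U²
Q = -21 (Q = -3*(1 - 3)*(-4) + 3 = -3*(-2)*(-4) + 3 = 6*(-4) + 3 = -24 + 3 = -21)
D(O, c) = -63 (D(O, c) = 3*(-21) = -63)
1/(-245 + D(3, N)) = 1/(-245 - 63) = 1/(-308) = -1/308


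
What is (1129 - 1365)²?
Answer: 55696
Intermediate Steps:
(1129 - 1365)² = (-236)² = 55696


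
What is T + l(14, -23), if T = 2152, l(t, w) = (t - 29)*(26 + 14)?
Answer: 1552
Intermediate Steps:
l(t, w) = -1160 + 40*t (l(t, w) = (-29 + t)*40 = -1160 + 40*t)
T + l(14, -23) = 2152 + (-1160 + 40*14) = 2152 + (-1160 + 560) = 2152 - 600 = 1552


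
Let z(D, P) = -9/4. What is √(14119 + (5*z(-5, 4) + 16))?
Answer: √56495/2 ≈ 118.84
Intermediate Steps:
z(D, P) = -9/4 (z(D, P) = -9*¼ = -9/4)
√(14119 + (5*z(-5, 4) + 16)) = √(14119 + (5*(-9/4) + 16)) = √(14119 + (-45/4 + 16)) = √(14119 + 19/4) = √(56495/4) = √56495/2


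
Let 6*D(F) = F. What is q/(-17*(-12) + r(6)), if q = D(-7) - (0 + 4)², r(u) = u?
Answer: -103/1260 ≈ -0.081746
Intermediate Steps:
D(F) = F/6
q = -103/6 (q = (⅙)*(-7) - (0 + 4)² = -7/6 - 1*4² = -7/6 - 1*16 = -7/6 - 16 = -103/6 ≈ -17.167)
q/(-17*(-12) + r(6)) = -103/(6*(-17*(-12) + 6)) = -103/(6*(204 + 6)) = -103/6/210 = -103/6*1/210 = -103/1260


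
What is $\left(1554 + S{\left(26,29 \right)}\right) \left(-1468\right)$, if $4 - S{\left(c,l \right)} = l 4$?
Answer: $-2116856$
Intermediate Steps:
$S{\left(c,l \right)} = 4 - 4 l$ ($S{\left(c,l \right)} = 4 - l 4 = 4 - 4 l$)
$\left(1554 + S{\left(26,29 \right)}\right) \left(-1468\right) = \left(1554 + \left(4 - 116\right)\right) \left(-1468\right) = \left(1554 - 112\right) \left(-1468\right) = 1442 \left(-1468\right) = -2116856$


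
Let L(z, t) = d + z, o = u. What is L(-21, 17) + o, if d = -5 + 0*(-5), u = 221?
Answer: 195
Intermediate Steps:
o = 221
d = -5 (d = -5 + 0 = -5)
L(z, t) = -5 + z
L(-21, 17) + o = (-5 - 21) + 221 = -26 + 221 = 195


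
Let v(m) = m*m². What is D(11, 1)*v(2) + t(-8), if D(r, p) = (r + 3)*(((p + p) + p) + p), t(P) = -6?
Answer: 442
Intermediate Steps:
v(m) = m³
D(r, p) = 4*p*(3 + r) (D(r, p) = (3 + r)*((2*p + p) + p) = (3 + r)*(3*p + p) = (3 + r)*(4*p) = 4*p*(3 + r))
D(11, 1)*v(2) + t(-8) = (4*1*(3 + 11))*2³ - 6 = (4*1*14)*8 - 6 = 56*8 - 6 = 448 - 6 = 442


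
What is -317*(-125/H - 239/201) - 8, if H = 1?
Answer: 8038780/201 ≈ 39994.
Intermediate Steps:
-317*(-125/H - 239/201) - 8 = -317*(-125/1 - 239/201) - 8 = -317*(-125*1 - 239*1/201) - 8 = -317*(-125 - 239/201) - 8 = -317*(-25364/201) - 8 = 8040388/201 - 8 = 8038780/201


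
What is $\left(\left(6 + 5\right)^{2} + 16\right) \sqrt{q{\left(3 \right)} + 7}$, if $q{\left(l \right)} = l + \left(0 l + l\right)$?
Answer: $137 \sqrt{13} \approx 493.96$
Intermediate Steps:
$q{\left(l \right)} = 2 l$ ($q{\left(l \right)} = l + \left(0 + l\right) = l + l = 2 l$)
$\left(\left(6 + 5\right)^{2} + 16\right) \sqrt{q{\left(3 \right)} + 7} = \left(\left(6 + 5\right)^{2} + 16\right) \sqrt{2 \cdot 3 + 7} = \left(11^{2} + 16\right) \sqrt{6 + 7} = \left(121 + 16\right) \sqrt{13} = 137 \sqrt{13}$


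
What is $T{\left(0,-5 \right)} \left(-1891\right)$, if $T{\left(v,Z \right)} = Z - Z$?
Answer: $0$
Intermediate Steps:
$T{\left(v,Z \right)} = 0$
$T{\left(0,-5 \right)} \left(-1891\right) = 0 \left(-1891\right) = 0$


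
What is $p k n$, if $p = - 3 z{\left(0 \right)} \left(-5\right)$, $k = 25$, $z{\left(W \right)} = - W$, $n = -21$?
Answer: $0$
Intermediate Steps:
$p = 0$ ($p = - 3 \left(\left(-1\right) 0\right) \left(-5\right) = \left(-3\right) 0 \left(-5\right) = 0 \left(-5\right) = 0$)
$p k n = 0 \cdot 25 \left(-21\right) = 0 \left(-21\right) = 0$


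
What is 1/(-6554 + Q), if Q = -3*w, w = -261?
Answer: -1/5771 ≈ -0.00017328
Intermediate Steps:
Q = 783 (Q = -3*(-261) = 783)
1/(-6554 + Q) = 1/(-6554 + 783) = 1/(-5771) = -1/5771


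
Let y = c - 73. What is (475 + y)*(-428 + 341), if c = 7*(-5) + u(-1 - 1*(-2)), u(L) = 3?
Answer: -32190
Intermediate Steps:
c = -32 (c = 7*(-5) + 3 = -35 + 3 = -32)
y = -105 (y = -32 - 73 = -105)
(475 + y)*(-428 + 341) = (475 - 105)*(-428 + 341) = 370*(-87) = -32190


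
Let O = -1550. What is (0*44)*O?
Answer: 0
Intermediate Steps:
(0*44)*O = (0*44)*(-1550) = 0*(-1550) = 0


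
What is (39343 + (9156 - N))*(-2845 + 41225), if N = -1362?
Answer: 1913665180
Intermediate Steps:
(39343 + (9156 - N))*(-2845 + 41225) = (39343 + (9156 - 1*(-1362)))*(-2845 + 41225) = (39343 + (9156 + 1362))*38380 = (39343 + 10518)*38380 = 49861*38380 = 1913665180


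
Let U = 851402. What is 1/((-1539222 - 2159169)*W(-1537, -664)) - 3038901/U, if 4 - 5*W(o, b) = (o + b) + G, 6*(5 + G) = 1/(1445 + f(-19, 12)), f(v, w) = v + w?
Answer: -71434911056428389023/20013756990715193326 ≈ -3.5693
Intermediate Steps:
G = -43139/8628 (G = -5 + 1/(6*(1445 + (-19 + 12))) = -5 + 1/(6*(1445 - 7)) = -5 + (⅙)/1438 = -5 + (⅙)*(1/1438) = -5 + 1/8628 = -43139/8628 ≈ -4.9999)
W(o, b) = 77651/43140 - b/5 - o/5 (W(o, b) = ⅘ - ((o + b) - 43139/8628)/5 = ⅘ - ((b + o) - 43139/8628)/5 = ⅘ - (-43139/8628 + b + o)/5 = ⅘ + (43139/43140 - b/5 - o/5) = 77651/43140 - b/5 - o/5)
1/((-1539222 - 2159169)*W(-1537, -664)) - 3038901/U = 1/((-1539222 - 2159169)*(77651/43140 - ⅕*(-664) - ⅕*(-1537))) - 3038901/851402 = 1/((-3698391)*(77651/43140 + 664/5 + 1537/5)) - 3038901*1/851402 = -1/(3698391*19067879/43140) - 3038901/851402 = -1/3698391*43140/19067879 - 3038901/851402 = -14380/23506824027563 - 3038901/851402 = -71434911056428389023/20013756990715193326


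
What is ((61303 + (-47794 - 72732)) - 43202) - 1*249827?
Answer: -352252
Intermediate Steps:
((61303 + (-47794 - 72732)) - 43202) - 1*249827 = ((61303 - 120526) - 43202) - 249827 = (-59223 - 43202) - 249827 = -102425 - 249827 = -352252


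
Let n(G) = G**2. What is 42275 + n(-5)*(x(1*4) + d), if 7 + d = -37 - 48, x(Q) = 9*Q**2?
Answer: 43575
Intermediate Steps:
d = -92 (d = -7 + (-37 - 48) = -7 - 85 = -92)
42275 + n(-5)*(x(1*4) + d) = 42275 + (-5)**2*(9*(1*4)**2 - 92) = 42275 + 25*(9*4**2 - 92) = 42275 + 25*(9*16 - 92) = 42275 + 25*(144 - 92) = 42275 + 25*52 = 42275 + 1300 = 43575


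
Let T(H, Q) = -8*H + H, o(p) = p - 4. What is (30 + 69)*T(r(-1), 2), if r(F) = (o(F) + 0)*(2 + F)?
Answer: 3465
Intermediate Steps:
o(p) = -4 + p
r(F) = (-4 + F)*(2 + F) (r(F) = ((-4 + F) + 0)*(2 + F) = (-4 + F)*(2 + F))
T(H, Q) = -7*H
(30 + 69)*T(r(-1), 2) = (30 + 69)*(-7*(-4 - 1)*(2 - 1)) = 99*(-(-35)) = 99*(-7*(-5)) = 99*35 = 3465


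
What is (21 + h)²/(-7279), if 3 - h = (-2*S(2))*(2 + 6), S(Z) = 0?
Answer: -576/7279 ≈ -0.079132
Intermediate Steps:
h = 3 (h = 3 - (-2*0)*(2 + 6) = 3 - 0*8 = 3 - 1*0 = 3 + 0 = 3)
(21 + h)²/(-7279) = (21 + 3)²/(-7279) = 24²*(-1/7279) = 576*(-1/7279) = -576/7279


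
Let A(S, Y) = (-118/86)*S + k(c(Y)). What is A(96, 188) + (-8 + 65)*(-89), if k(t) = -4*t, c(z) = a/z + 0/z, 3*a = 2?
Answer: -31556309/6063 ≈ -5204.7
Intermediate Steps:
a = ⅔ (a = (⅓)*2 = ⅔ ≈ 0.66667)
c(z) = 2/(3*z) (c(z) = 2/(3*z) + 0/z = 2/(3*z) + 0 = 2/(3*z))
A(S, Y) = -59*S/43 - 8/(3*Y) (A(S, Y) = (-118/86)*S - 8/(3*Y) = (-118*1/86)*S - 8/(3*Y) = -59*S/43 - 8/(3*Y))
A(96, 188) + (-8 + 65)*(-89) = (1/129)*(-344 - 177*96*188)/188 + (-8 + 65)*(-89) = (1/129)*(1/188)*(-344 - 3194496) + 57*(-89) = (1/129)*(1/188)*(-3194840) - 5073 = -798710/6063 - 5073 = -31556309/6063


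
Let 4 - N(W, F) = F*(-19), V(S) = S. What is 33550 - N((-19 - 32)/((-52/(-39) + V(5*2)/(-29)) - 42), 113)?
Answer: 31399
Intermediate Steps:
N(W, F) = 4 + 19*F (N(W, F) = 4 - F*(-19) = 4 - (-19)*F = 4 + 19*F)
33550 - N((-19 - 32)/((-52/(-39) + V(5*2)/(-29)) - 42), 113) = 33550 - (4 + 19*113) = 33550 - (4 + 2147) = 33550 - 1*2151 = 33550 - 2151 = 31399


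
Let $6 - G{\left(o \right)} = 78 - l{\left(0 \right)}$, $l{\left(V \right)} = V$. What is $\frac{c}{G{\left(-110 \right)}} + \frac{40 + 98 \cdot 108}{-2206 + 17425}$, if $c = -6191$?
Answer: $\frac{3517991}{40584} \approx 86.684$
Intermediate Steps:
$G{\left(o \right)} = -72$ ($G{\left(o \right)} = 6 - \left(78 - 0\right) = 6 - \left(78 + 0\right) = 6 - 78 = -72$)
$\frac{c}{G{\left(-110 \right)}} + \frac{40 + 98 \cdot 108}{-2206 + 17425} = - \frac{6191}{-72} + \frac{40 + 98 \cdot 108}{-2206 + 17425} = \left(-6191\right) \left(- \frac{1}{72}\right) + \frac{40 + 10584}{15219} = \frac{6191}{72} + 10624 \cdot \frac{1}{15219} = \frac{6191}{72} + \frac{10624}{15219} = \frac{3517991}{40584}$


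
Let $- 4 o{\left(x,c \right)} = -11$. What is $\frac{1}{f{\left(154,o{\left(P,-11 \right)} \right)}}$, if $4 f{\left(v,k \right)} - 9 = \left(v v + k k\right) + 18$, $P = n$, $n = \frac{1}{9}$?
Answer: $\frac{64}{380009} \approx 0.00016842$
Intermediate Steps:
$n = \frac{1}{9} \approx 0.11111$
$P = \frac{1}{9} \approx 0.11111$
$o{\left(x,c \right)} = \frac{11}{4}$ ($o{\left(x,c \right)} = \left(- \frac{1}{4}\right) \left(-11\right) = \frac{11}{4}$)
$f{\left(v,k \right)} = \frac{27}{4} + \frac{k^{2}}{4} + \frac{v^{2}}{4}$ ($f{\left(v,k \right)} = \frac{9}{4} + \frac{\left(v v + k k\right) + 18}{4} = \frac{9}{4} + \frac{\left(v^{2} + k^{2}\right) + 18}{4} = \frac{9}{4} + \frac{\left(k^{2} + v^{2}\right) + 18}{4} = \frac{9}{4} + \frac{18 + k^{2} + v^{2}}{4} = \frac{9}{4} + \left(\frac{9}{2} + \frac{k^{2}}{4} + \frac{v^{2}}{4}\right) = \frac{27}{4} + \frac{k^{2}}{4} + \frac{v^{2}}{4}$)
$\frac{1}{f{\left(154,o{\left(P,-11 \right)} \right)}} = \frac{1}{\frac{27}{4} + \frac{\left(\frac{11}{4}\right)^{2}}{4} + \frac{154^{2}}{4}} = \frac{1}{\frac{27}{4} + \frac{1}{4} \cdot \frac{121}{16} + \frac{1}{4} \cdot 23716} = \frac{1}{\frac{27}{4} + \frac{121}{64} + 5929} = \frac{1}{\frac{380009}{64}} = \frac{64}{380009}$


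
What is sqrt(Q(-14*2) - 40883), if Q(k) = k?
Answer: I*sqrt(40911) ≈ 202.26*I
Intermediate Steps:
sqrt(Q(-14*2) - 40883) = sqrt(-14*2 - 40883) = sqrt(-28 - 40883) = sqrt(-40911) = I*sqrt(40911)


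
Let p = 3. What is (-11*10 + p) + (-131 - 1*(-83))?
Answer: -155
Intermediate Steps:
(-11*10 + p) + (-131 - 1*(-83)) = (-11*10 + 3) + (-131 - 1*(-83)) = (-110 + 3) + (-131 + 83) = -107 - 48 = -155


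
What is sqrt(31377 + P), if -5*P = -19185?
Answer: sqrt(35214) ≈ 187.65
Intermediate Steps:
P = 3837 (P = -1/5*(-19185) = 3837)
sqrt(31377 + P) = sqrt(31377 + 3837) = sqrt(35214)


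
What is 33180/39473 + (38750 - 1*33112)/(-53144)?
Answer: 110054939/149839508 ≈ 0.73449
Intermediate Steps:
33180/39473 + (38750 - 1*33112)/(-53144) = 33180*(1/39473) + (38750 - 33112)*(-1/53144) = 4740/5639 + 5638*(-1/53144) = 4740/5639 - 2819/26572 = 110054939/149839508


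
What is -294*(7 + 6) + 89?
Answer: -3733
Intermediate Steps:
-294*(7 + 6) + 89 = -294*13 + 89 = -49*78 + 89 = -3822 + 89 = -3733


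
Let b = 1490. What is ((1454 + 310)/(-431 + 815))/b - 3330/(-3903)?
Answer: 53116047/62031680 ≈ 0.85627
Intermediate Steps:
((1454 + 310)/(-431 + 815))/b - 3330/(-3903) = ((1454 + 310)/(-431 + 815))/1490 - 3330/(-3903) = (1764/384)*(1/1490) - 3330*(-1/3903) = (1764*(1/384))*(1/1490) + 1110/1301 = (147/32)*(1/1490) + 1110/1301 = 147/47680 + 1110/1301 = 53116047/62031680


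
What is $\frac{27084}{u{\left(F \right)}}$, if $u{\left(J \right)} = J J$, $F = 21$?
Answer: $\frac{9028}{147} \approx 61.415$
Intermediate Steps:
$u{\left(J \right)} = J^{2}$
$\frac{27084}{u{\left(F \right)}} = \frac{27084}{21^{2}} = \frac{27084}{441} = 27084 \cdot \frac{1}{441} = \frac{9028}{147}$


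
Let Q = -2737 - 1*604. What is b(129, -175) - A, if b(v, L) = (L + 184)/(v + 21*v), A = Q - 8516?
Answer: 11216725/946 ≈ 11857.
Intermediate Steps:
Q = -3341 (Q = -2737 - 604 = -3341)
A = -11857 (A = -3341 - 8516 = -11857)
b(v, L) = (184 + L)/(22*v) (b(v, L) = (184 + L)/((22*v)) = (184 + L)*(1/(22*v)) = (184 + L)/(22*v))
b(129, -175) - A = (1/22)*(184 - 175)/129 - 1*(-11857) = (1/22)*(1/129)*9 + 11857 = 3/946 + 11857 = 11216725/946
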